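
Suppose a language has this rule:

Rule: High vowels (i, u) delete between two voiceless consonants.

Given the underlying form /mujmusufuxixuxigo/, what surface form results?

mujmusfxxxigo

/u/ is a high vowel flanked by voiceless consonants /s/ and /f/, so it deletes.
/u/ is a high vowel flanked by voiceless consonants /f/ and /x/, so it deletes.
/i/ is a high vowel flanked by voiceless consonants /x/ and /x/, so it deletes.
/u/ is a high vowel flanked by voiceless consonants /x/ and /x/, so it deletes.
The other instances of /u/, /i/ do not occur in the required environment and remain unchanged.
Surface form: [mujmusfxxxigo].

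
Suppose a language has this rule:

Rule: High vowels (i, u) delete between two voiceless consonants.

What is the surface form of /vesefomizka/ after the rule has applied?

vesefomizka

No segment of /vesefomizka/ meets the structural description of the rule, so the form surfaces unchanged.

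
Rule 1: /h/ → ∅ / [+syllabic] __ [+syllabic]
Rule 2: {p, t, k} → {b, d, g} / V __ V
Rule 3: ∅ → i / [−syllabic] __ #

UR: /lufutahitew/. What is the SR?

lufudaidewi

Rule 1 (intervocalic h-deletion): /h/ occurs between vowels /a/ and /i/, so it deletes. /lufutahitew/ → lufutaitew.
Rule 2 (intervocalic voicing): /t/ is a voiceless stop between vowels /u/ and /a/, so it voices to [d]. /t/ is a voiceless stop between vowels /i/ and /e/, so it voices to [d]. /lufutaitew/ → lufudaidew.
Rule 3 (final i-epenthesis): the form ends in the consonant /w/, so [i] is inserted word-finally. /lufudaidew/ → lufudaidewi.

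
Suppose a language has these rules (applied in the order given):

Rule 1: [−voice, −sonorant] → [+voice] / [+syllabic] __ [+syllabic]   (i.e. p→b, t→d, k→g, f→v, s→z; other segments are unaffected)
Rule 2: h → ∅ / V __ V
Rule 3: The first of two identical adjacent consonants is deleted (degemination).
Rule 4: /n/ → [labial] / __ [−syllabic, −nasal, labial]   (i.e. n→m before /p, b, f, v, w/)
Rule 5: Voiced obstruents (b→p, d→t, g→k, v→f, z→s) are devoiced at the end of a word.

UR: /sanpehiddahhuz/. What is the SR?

sampeidahus

Rule 1 (intervocalic voicing): no segment meets the environment; /sanpehiddahhuz/ is unchanged.
Rule 2 (intervocalic h-deletion): /h/ occurs between vowels /e/ and /i/, so it deletes. /sanpehiddahhuz/ → sanpeiddahhuz.
Rule 3 (degemination): /dd/ is a geminate; the first /d/ deletes. /hh/ is a geminate; the first /h/ deletes. /sanpeiddahhuz/ → sanpeidahuz.
Rule 4 (nasal place assimilation): /n/ precedes the labial consonant /p/, so it assimilates in place to [m]. /sanpeidahuz/ → sampeidahuz.
Rule 5 (final devoicing): /z/ is a voiced obstruent in word-final position, so it devoices to [s]. /sampeidahuz/ → sampeidahus.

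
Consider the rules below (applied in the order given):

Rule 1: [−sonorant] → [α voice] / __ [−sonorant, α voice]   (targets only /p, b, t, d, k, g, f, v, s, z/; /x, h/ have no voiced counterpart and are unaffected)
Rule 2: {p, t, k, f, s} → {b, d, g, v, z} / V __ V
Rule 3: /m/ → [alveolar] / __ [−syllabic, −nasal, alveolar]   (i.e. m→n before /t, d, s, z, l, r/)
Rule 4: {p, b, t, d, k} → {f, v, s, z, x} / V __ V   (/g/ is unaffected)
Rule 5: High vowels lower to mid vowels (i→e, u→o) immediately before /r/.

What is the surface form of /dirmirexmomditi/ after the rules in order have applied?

dermerexmondizi

Rule 1 (regressive voicing assimilation): no segment meets the environment; /dirmirexmomditi/ is unchanged.
Rule 2 (intervocalic voicing): /t/ is a voiceless obstruent between vowels /i/ and /i/, so it voices to [d]. /dirmirexmomditi/ → dirmirexmomdidi.
Rule 3 (nasal place assimilation): /m/ precedes the alveolar consonant /d/, so it assimilates in place to [n]. /dirmirexmomdidi/ → dirmirexmondidi.
Rule 4 (intervocalic spirantization): /d/ is a stop between vowels /i/ and /i/, so it spirantizes to the fricative [z]. /dirmirexmondidi/ → dirmirexmondizi.
Rule 5 (pre-rhotic lowering): /i/ is a high vowel immediately before /r/, so it lowers to [e]. /i/ is a high vowel immediately before /r/, so it lowers to [e]. /dirmirexmondizi/ → dermerexmondizi.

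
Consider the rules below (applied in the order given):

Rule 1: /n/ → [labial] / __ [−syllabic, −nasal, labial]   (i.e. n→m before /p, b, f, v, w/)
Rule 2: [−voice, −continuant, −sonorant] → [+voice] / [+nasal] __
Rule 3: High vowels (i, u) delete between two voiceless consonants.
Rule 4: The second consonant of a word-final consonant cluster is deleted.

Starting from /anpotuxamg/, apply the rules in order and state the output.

ambotxam

Rule 1 (nasal place assimilation): /n/ precedes the labial consonant /p/, so it assimilates in place to [m]. /anpotuxamg/ → ampotuxamg.
Rule 2 (post-nasal voicing): /p/ is a voiceless stop immediately after the nasal /m/, so it voices to [b]. /ampotuxamg/ → ambotuxamg.
Rule 3 (high vowel syncope): /u/ is a high vowel flanked by voiceless consonants /t/ and /x/, so it deletes. /ambotuxamg/ → ambotxamg.
Rule 4 (final cluster simplification): /g/ is the second consonant of a word-final cluster /mg/, so it deletes. /ambotxamg/ → ambotxam.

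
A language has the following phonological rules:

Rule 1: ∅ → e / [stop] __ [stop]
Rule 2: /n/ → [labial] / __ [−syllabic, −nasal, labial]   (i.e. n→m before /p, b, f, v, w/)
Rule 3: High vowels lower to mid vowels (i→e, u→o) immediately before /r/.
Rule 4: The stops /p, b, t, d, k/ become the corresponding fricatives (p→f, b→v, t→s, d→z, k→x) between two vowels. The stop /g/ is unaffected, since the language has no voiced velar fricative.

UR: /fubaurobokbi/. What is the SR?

fuvaorovoxevi

Rule 1 (stop-cluster e-epenthesis): /k/ and /b/ form a stop–stop cluster, so [e] is inserted between them. /fubaurobokbi/ → fubaurobokebi.
Rule 2 (nasal place assimilation): no segment meets the environment; /fubaurobokebi/ is unchanged.
Rule 3 (pre-rhotic lowering): /u/ is a high vowel immediately before /r/, so it lowers to [o]. /fubaurobokebi/ → fubaorobokebi.
Rule 4 (intervocalic spirantization): /b/ is a stop between vowels /u/ and /a/, so it spirantizes to the fricative [v]. /b/ is a stop between vowels /o/ and /o/, so it spirantizes to the fricative [v]. /k/ is a stop between vowels /o/ and /e/, so it spirantizes to the fricative [x]. /b/ is a stop between vowels /e/ and /i/, so it spirantizes to the fricative [v]. /fubaorobokebi/ → fuvaorovoxevi.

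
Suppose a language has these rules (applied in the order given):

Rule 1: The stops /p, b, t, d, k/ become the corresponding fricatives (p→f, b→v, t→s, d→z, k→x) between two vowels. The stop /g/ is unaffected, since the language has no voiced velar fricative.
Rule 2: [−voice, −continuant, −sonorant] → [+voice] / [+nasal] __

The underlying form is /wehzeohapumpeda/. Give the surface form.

wehzeohafumbeza

Rule 1 (intervocalic spirantization): /p/ is a stop between vowels /a/ and /u/, so it spirantizes to the fricative [f]. /d/ is a stop between vowels /e/ and /a/, so it spirantizes to the fricative [z]. /wehzeohapumpeda/ → wehzeohafumpeza.
Rule 2 (post-nasal voicing): /p/ is a voiceless stop immediately after the nasal /m/, so it voices to [b]. /wehzeohafumpeza/ → wehzeohafumbeza.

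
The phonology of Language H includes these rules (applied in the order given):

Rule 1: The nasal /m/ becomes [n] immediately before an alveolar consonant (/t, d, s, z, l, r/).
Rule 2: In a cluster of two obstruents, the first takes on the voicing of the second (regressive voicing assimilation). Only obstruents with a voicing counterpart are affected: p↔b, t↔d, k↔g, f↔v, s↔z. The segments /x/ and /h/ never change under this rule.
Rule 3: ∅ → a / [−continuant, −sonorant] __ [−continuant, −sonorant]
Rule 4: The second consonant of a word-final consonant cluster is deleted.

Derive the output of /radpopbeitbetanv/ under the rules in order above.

ratapobabeidabetan

Rule 1 (nasal place assimilation): no segment meets the environment; /radpopbeitbetanv/ is unchanged.
Rule 2 (regressive voicing assimilation): /d/ precedes the voiceless obstruent /p/, so it devoices to [t] by assimilation. /p/ precedes the voiced obstruent /b/, so it voices to [b] by assimilation. /t/ precedes the voiced obstruent /b/, so it voices to [d] by assimilation. /radpopbeitbetanv/ → ratpobbeidbetanv.
Rule 3 (stop-cluster a-epenthesis): /t/ and /p/ form a stop–stop cluster, so [a] is inserted between them. /b/ and /b/ form a stop–stop cluster, so [a] is inserted between them. /d/ and /b/ form a stop–stop cluster, so [a] is inserted between them. /ratpobbeidbetanv/ → ratapobabeidabetanv.
Rule 4 (final cluster simplification): /v/ is the second consonant of a word-final cluster /nv/, so it deletes. /ratapobabeidabetanv/ → ratapobabeidabetan.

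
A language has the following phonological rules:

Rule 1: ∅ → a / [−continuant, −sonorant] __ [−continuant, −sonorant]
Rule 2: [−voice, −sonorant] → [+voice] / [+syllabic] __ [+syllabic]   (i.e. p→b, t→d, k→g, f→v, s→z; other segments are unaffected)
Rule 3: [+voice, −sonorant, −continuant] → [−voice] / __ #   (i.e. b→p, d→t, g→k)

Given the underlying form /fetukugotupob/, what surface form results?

fedugugodubop

Rule 1 (stop-cluster a-epenthesis): no segment meets the environment; /fetukugotupob/ is unchanged.
Rule 2 (intervocalic voicing): /t/ is a voiceless obstruent between vowels /e/ and /u/, so it voices to [d]. /k/ is a voiceless obstruent between vowels /u/ and /u/, so it voices to [g]. /t/ is a voiceless obstruent between vowels /o/ and /u/, so it voices to [d]. /p/ is a voiceless obstruent between vowels /u/ and /o/, so it voices to [b]. /fetukugotupob/ → fedugugodubob.
Rule 3 (final devoicing): /b/ is a voiced stop in word-final position, so it devoices to [p]. /fedugugodubob/ → fedugugodubop.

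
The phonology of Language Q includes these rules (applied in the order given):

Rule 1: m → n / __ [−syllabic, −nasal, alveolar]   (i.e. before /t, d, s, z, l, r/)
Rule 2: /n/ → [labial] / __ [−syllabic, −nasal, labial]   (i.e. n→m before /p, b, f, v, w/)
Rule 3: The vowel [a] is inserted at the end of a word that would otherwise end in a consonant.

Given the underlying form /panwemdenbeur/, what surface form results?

pamwendembeura

Rule 1 (nasal place assimilation): /m/ precedes the alveolar consonant /d/, so it assimilates in place to [n]. /panwemdenbeur/ → panwendenbeur.
Rule 2 (nasal place assimilation): /n/ precedes the labial consonant /w/, so it assimilates in place to [m]. /n/ precedes the labial consonant /b/, so it assimilates in place to [m]. /panwendenbeur/ → pamwendembeur.
Rule 3 (final a-epenthesis): the form ends in the consonant /r/, so [a] is inserted word-finally. /pamwendembeur/ → pamwendembeura.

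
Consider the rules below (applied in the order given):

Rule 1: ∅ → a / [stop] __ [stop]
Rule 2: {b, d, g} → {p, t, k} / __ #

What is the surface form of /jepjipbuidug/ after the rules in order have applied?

jepjipabuiduk

Rule 1 (stop-cluster a-epenthesis): /p/ and /b/ form a stop–stop cluster, so [a] is inserted between them. /jepjipbuidug/ → jepjipabuidug.
Rule 2 (final devoicing): /g/ is a voiced stop in word-final position, so it devoices to [k]. /jepjipabuidug/ → jepjipabuiduk.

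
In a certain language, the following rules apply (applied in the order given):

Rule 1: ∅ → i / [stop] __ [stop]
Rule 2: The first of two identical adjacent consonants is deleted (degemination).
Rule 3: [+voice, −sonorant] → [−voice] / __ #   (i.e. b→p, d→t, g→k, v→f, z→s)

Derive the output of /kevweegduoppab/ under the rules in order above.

Rule 1 (stop-cluster i-epenthesis): /g/ and /d/ form a stop–stop cluster, so [i] is inserted between them. /p/ and /p/ form a stop–stop cluster, so [i] is inserted between them. /kevweegduoppab/ → kevweegiduopipab.
Rule 2 (degemination): no segment meets the environment; /kevweegiduopipab/ is unchanged.
Rule 3 (final devoicing): /b/ is a voiced obstruent in word-final position, so it devoices to [p]. /kevweegiduopipab/ → kevweegiduopipap.

kevweegiduopipap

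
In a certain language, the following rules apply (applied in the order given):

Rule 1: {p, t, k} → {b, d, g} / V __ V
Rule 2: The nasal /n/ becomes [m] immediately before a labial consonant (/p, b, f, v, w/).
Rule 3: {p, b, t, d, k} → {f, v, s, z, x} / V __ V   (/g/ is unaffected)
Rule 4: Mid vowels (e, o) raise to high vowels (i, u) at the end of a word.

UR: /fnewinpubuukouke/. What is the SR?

fnewimpuvuugougi

Rule 1 (intervocalic voicing): /k/ is a voiceless stop between vowels /u/ and /o/, so it voices to [g]. /k/ is a voiceless stop between vowels /u/ and /e/, so it voices to [g]. /fnewinpubuukouke/ → fnewinpubuugouge.
Rule 2 (nasal place assimilation): /n/ precedes the labial consonant /p/, so it assimilates in place to [m]. /fnewinpubuugouge/ → fnewimpubuugouge.
Rule 3 (intervocalic spirantization): /b/ is a stop between vowels /u/ and /u/, so it spirantizes to the fricative [v]. /fnewimpubuugouge/ → fnewimpuvuugouge.
Rule 4 (final vowel raising): /e/ is a mid vowel in word-final position, so it raises to [i]. /fnewimpuvuugouge/ → fnewimpuvuugougi.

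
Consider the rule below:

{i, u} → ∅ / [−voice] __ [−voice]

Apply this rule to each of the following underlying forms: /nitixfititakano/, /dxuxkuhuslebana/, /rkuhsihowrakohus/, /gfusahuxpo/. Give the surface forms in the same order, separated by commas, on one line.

nitxfttakano, dxxkhslebana, rkhshowrakohs, gfsahxpo

/nitixfititakano/: /i/ is a high vowel flanked by voiceless consonants /t/ and /x/, so it deletes. /i/ is a high vowel flanked by voiceless consonants /f/ and /t/, so it deletes. /i/ is a high vowel flanked by voiceless consonants /t/ and /t/, so it deletes. → [nitxfttakano].
/dxuxkuhuslebana/: /u/ is a high vowel flanked by voiceless consonants /x/ and /x/, so it deletes. /u/ is a high vowel flanked by voiceless consonants /k/ and /h/, so it deletes. /u/ is a high vowel flanked by voiceless consonants /h/ and /s/, so it deletes. → [dxxkhslebana].
/rkuhsihowrakohus/: /u/ is a high vowel flanked by voiceless consonants /k/ and /h/, so it deletes. /i/ is a high vowel flanked by voiceless consonants /s/ and /h/, so it deletes. /u/ is a high vowel flanked by voiceless consonants /h/ and /s/, so it deletes. → [rkhshowrakohs].
/gfusahuxpo/: /u/ is a high vowel flanked by voiceless consonants /f/ and /s/, so it deletes. /u/ is a high vowel flanked by voiceless consonants /h/ and /x/, so it deletes. → [gfsahxpo].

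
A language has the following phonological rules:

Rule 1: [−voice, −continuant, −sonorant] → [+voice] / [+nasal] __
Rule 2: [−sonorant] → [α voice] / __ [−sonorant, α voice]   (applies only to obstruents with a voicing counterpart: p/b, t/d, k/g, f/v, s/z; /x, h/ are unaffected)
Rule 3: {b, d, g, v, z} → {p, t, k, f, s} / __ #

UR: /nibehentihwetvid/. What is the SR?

Rule 1 (post-nasal voicing): /t/ is a voiceless stop immediately after the nasal /n/, so it voices to [d]. /nibehentihwetvid/ → nibehendihwetvid.
Rule 2 (regressive voicing assimilation): /t/ precedes the voiced obstruent /v/, so it voices to [d] by assimilation. /nibehendihwetvid/ → nibehendihwedvid.
Rule 3 (final devoicing): /d/ is a voiced obstruent in word-final position, so it devoices to [t]. /nibehendihwedvid/ → nibehendihwedvit.

nibehendihwedvit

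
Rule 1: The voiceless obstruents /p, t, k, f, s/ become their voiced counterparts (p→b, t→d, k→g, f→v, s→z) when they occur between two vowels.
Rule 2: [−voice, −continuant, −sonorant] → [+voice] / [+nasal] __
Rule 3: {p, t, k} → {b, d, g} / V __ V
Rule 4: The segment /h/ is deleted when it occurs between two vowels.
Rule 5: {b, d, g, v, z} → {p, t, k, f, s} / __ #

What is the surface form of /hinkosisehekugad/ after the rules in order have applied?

hingozizeegugat

Rule 1 (intervocalic voicing): /s/ is a voiceless obstruent between vowels /o/ and /i/, so it voices to [z]. /s/ is a voiceless obstruent between vowels /i/ and /e/, so it voices to [z]. /k/ is a voiceless obstruent between vowels /e/ and /u/, so it voices to [g]. /hinkosisehekugad/ → hinkozizehegugad.
Rule 2 (post-nasal voicing): /k/ is a voiceless stop immediately after the nasal /n/, so it voices to [g]. /hinkozizehegugad/ → hingozizehegugad.
Rule 3 (intervocalic voicing): no segment meets the environment; /hingozizehegugad/ is unchanged.
Rule 4 (intervocalic h-deletion): /h/ occurs between vowels /e/ and /e/, so it deletes. /hingozizehegugad/ → hingozizeegugad.
Rule 5 (final devoicing): /d/ is a voiced obstruent in word-final position, so it devoices to [t]. /hingozizeegugad/ → hingozizeegugat.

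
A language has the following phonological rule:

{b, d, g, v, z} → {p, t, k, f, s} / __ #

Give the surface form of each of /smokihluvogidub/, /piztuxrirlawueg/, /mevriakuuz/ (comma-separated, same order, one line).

/smokihluvogidub/: /b/ is a voiced obstruent in word-final position, so it devoices to [p]. → [smokihluvogidup].
/piztuxrirlawueg/: /g/ is a voiced obstruent in word-final position, so it devoices to [k]. → [piztuxrirlawuek].
/mevriakuuz/: /z/ is a voiced obstruent in word-final position, so it devoices to [s]. → [mevriakuus].

smokihluvogidup, piztuxrirlawuek, mevriakuus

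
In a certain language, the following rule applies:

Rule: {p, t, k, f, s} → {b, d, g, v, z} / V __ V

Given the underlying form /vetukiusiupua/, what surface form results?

/t/ is a voiceless obstruent between vowels /e/ and /u/, so it voices to [d].
/k/ is a voiceless obstruent between vowels /u/ and /i/, so it voices to [g].
/s/ is a voiceless obstruent between vowels /u/ and /i/, so it voices to [z].
/p/ is a voiceless obstruent between vowels /u/ and /u/, so it voices to [b].
Surface form: [vedugiuziubua].

vedugiuziubua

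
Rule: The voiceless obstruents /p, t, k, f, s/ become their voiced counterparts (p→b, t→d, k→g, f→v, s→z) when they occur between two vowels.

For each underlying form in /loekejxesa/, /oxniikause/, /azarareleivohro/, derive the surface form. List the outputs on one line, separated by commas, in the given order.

/loekejxesa/: /k/ is a voiceless obstruent between vowels /e/ and /e/, so it voices to [g]. /s/ is a voiceless obstruent between vowels /e/ and /a/, so it voices to [z]. → [loegejxeza].
/oxniikause/: /k/ is a voiceless obstruent between vowels /i/ and /a/, so it voices to [g]. /s/ is a voiceless obstruent between vowels /u/ and /e/, so it voices to [z]. → [oxniigauze].
/azarareleivohro/: the rule's environment is not met; surfaces unchanged as [azarareleivohro].

loegejxeza, oxniigauze, azarareleivohro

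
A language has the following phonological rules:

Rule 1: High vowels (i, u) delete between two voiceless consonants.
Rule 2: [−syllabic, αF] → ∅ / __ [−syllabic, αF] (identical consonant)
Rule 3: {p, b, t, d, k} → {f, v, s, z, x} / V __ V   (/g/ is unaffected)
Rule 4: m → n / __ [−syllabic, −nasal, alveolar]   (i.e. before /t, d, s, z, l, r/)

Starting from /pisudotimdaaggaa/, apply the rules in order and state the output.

psuzosindaagaa

Rule 1 (high vowel syncope): /i/ is a high vowel flanked by voiceless consonants /p/ and /s/, so it deletes. /pisudotimdaaggaa/ → psudotimdaaggaa.
Rule 2 (degemination): /gg/ is a geminate; the first /g/ deletes. /psudotimdaaggaa/ → psudotimdaagaa.
Rule 3 (intervocalic spirantization): /d/ is a stop between vowels /u/ and /o/, so it spirantizes to the fricative [z]. /t/ is a stop between vowels /o/ and /i/, so it spirantizes to the fricative [s]. /psudotimdaagaa/ → psuzosimdaagaa.
Rule 4 (nasal place assimilation): /m/ precedes the alveolar consonant /d/, so it assimilates in place to [n]. /psuzosimdaagaa/ → psuzosindaagaa.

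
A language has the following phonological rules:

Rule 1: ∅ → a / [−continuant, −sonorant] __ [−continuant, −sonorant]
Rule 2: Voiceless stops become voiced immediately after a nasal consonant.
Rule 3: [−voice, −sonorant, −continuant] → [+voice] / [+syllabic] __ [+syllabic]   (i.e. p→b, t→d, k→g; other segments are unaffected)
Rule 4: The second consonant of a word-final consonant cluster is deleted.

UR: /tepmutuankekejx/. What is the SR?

Rule 1 (stop-cluster a-epenthesis): no segment meets the environment; /tepmutuankekejx/ is unchanged.
Rule 2 (post-nasal voicing): /k/ is a voiceless stop immediately after the nasal /n/, so it voices to [g]. /tepmutuankekejx/ → tepmutuangekejx.
Rule 3 (intervocalic voicing): /t/ is a voiceless stop between vowels /u/ and /u/, so it voices to [d]. /k/ is a voiceless stop between vowels /e/ and /e/, so it voices to [g]. /tepmutuangekejx/ → tepmuduangegejx.
Rule 4 (final cluster simplification): /x/ is the second consonant of a word-final cluster /jx/, so it deletes. /tepmuduangegejx/ → tepmuduangegej.

tepmuduangegej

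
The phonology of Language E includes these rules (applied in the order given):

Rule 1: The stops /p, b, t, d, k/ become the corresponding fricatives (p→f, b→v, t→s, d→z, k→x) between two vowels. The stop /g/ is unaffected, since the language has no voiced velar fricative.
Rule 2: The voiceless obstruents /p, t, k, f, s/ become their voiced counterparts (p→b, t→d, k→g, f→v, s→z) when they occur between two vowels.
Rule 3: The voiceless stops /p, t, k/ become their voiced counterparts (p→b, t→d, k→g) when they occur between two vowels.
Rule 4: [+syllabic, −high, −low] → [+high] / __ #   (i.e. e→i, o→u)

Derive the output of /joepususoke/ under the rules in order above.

joevuzuzoxi

Rule 1 (intervocalic spirantization): /p/ is a stop between vowels /e/ and /u/, so it spirantizes to the fricative [f]. /k/ is a stop between vowels /o/ and /e/, so it spirantizes to the fricative [x]. /joepususoke/ → joefususoxe.
Rule 2 (intervocalic voicing): /f/ is a voiceless obstruent between vowels /e/ and /u/, so it voices to [v]. /s/ is a voiceless obstruent between vowels /u/ and /u/, so it voices to [z]. /s/ is a voiceless obstruent between vowels /u/ and /o/, so it voices to [z]. /joefususoxe/ → joevuzuzoxe.
Rule 3 (intervocalic voicing): no segment meets the environment; /joevuzuzoxe/ is unchanged.
Rule 4 (final vowel raising): /e/ is a mid vowel in word-final position, so it raises to [i]. /joevuzuzoxe/ → joevuzuzoxi.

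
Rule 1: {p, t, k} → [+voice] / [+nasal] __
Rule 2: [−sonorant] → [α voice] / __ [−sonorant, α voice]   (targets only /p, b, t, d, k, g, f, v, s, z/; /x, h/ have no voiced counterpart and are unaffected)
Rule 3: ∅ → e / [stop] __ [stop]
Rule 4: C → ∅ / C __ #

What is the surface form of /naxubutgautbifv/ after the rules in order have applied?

naxubudegaudebiv

Rule 1 (post-nasal voicing): no segment meets the environment; /naxubutgautbifv/ is unchanged.
Rule 2 (regressive voicing assimilation): /t/ precedes the voiced obstruent /g/, so it voices to [d] by assimilation. /t/ precedes the voiced obstruent /b/, so it voices to [d] by assimilation. /f/ precedes the voiced obstruent /v/, so it voices to [v] by assimilation. /naxubutgautbifv/ → naxubudgaudbivv.
Rule 3 (stop-cluster e-epenthesis): /d/ and /g/ form a stop–stop cluster, so [e] is inserted between them. /d/ and /b/ form a stop–stop cluster, so [e] is inserted between them. /naxubudgaudbivv/ → naxubudegaudebivv.
Rule 4 (final cluster simplification): /v/ is the second consonant of a word-final cluster /vv/, so it deletes. /naxubudegaudebivv/ → naxubudegaudebiv.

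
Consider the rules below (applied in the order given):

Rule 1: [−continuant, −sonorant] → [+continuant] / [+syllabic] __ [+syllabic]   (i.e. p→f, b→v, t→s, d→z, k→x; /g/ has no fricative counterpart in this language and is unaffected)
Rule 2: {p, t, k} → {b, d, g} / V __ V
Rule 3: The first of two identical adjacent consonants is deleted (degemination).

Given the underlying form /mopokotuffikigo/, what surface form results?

Rule 1 (intervocalic spirantization): /p/ is a stop between vowels /o/ and /o/, so it spirantizes to the fricative [f]. /k/ is a stop between vowels /o/ and /o/, so it spirantizes to the fricative [x]. /t/ is a stop between vowels /o/ and /u/, so it spirantizes to the fricative [s]. /k/ is a stop between vowels /i/ and /i/, so it spirantizes to the fricative [x]. /mopokotuffikigo/ → mofoxosuffixigo.
Rule 2 (intervocalic voicing): no segment meets the environment; /mofoxosuffixigo/ is unchanged.
Rule 3 (degemination): /ff/ is a geminate; the first /f/ deletes. /mofoxosuffixigo/ → mofoxosufixigo.

mofoxosufixigo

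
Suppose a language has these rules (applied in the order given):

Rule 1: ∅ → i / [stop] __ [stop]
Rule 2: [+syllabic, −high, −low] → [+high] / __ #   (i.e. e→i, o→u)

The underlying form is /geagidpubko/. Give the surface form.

geagidipubiku

Rule 1 (stop-cluster i-epenthesis): /d/ and /p/ form a stop–stop cluster, so [i] is inserted between them. /b/ and /k/ form a stop–stop cluster, so [i] is inserted between them. /geagidpubko/ → geagidipubiko.
Rule 2 (final vowel raising): /o/ is a mid vowel in word-final position, so it raises to [u]. /geagidipubiko/ → geagidipubiku.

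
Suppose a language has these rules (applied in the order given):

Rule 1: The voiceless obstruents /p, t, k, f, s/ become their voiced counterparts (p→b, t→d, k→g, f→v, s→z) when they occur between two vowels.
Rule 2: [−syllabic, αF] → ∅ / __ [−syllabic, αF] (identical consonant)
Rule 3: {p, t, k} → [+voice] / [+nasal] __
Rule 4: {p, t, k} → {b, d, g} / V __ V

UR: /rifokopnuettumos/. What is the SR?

rivogopnuedumos

Rule 1 (intervocalic voicing): /f/ is a voiceless obstruent between vowels /i/ and /o/, so it voices to [v]. /k/ is a voiceless obstruent between vowels /o/ and /o/, so it voices to [g]. /rifokopnuettumos/ → rivogopnuettumos.
Rule 2 (degemination): /tt/ is a geminate; the first /t/ deletes. /rivogopnuettumos/ → rivogopnuetumos.
Rule 3 (post-nasal voicing): no segment meets the environment; /rivogopnuetumos/ is unchanged.
Rule 4 (intervocalic voicing): /t/ is a voiceless stop between vowels /e/ and /u/, so it voices to [d]. /rivogopnuetumos/ → rivogopnuedumos.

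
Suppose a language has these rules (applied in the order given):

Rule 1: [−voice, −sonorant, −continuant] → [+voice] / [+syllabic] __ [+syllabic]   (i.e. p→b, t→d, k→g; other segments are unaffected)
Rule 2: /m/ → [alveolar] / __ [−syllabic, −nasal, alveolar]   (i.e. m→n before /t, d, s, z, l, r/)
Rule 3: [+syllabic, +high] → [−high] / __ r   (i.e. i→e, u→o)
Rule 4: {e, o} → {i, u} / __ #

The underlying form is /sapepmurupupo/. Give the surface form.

sabepmorububu

Rule 1 (intervocalic voicing): /p/ is a voiceless stop between vowels /a/ and /e/, so it voices to [b]. /p/ is a voiceless stop between vowels /u/ and /u/, so it voices to [b]. /p/ is a voiceless stop between vowels /u/ and /o/, so it voices to [b]. /sapepmurupupo/ → sabepmurububo.
Rule 2 (nasal place assimilation): no segment meets the environment; /sabepmurububo/ is unchanged.
Rule 3 (pre-rhotic lowering): /u/ is a high vowel immediately before /r/, so it lowers to [o]. /sabepmurububo/ → sabepmorububo.
Rule 4 (final vowel raising): /o/ is a mid vowel in word-final position, so it raises to [u]. /sabepmorububo/ → sabepmorububu.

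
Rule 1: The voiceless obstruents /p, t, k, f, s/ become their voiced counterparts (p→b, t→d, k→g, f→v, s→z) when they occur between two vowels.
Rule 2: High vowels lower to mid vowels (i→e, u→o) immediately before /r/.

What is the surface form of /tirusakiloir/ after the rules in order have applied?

Rule 1 (intervocalic voicing): /s/ is a voiceless obstruent between vowels /u/ and /a/, so it voices to [z]. /k/ is a voiceless obstruent between vowels /a/ and /i/, so it voices to [g]. /tirusakiloir/ → tiruzagiloir.
Rule 2 (pre-rhotic lowering): /i/ is a high vowel immediately before /r/, so it lowers to [e]. /i/ is a high vowel immediately before /r/, so it lowers to [e]. /tiruzagiloir/ → teruzagiloer.

teruzagiloer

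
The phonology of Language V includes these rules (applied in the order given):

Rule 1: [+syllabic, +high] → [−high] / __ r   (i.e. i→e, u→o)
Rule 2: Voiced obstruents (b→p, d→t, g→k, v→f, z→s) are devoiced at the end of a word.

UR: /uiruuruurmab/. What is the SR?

ueruoruormap

Rule 1 (pre-rhotic lowering): /i/ is a high vowel immediately before /r/, so it lowers to [e]. /u/ is a high vowel immediately before /r/, so it lowers to [o]. /u/ is a high vowel immediately before /r/, so it lowers to [o]. /uiruuruurmab/ → ueruoruormab.
Rule 2 (final devoicing): /b/ is a voiced obstruent in word-final position, so it devoices to [p]. /ueruoruormab/ → ueruoruormap.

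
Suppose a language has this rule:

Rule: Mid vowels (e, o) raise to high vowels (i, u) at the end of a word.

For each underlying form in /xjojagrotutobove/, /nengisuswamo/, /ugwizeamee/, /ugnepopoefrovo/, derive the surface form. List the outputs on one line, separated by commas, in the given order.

/xjojagrotutobove/: /e/ is a mid vowel in word-final position, so it raises to [i]. → [xjojagrotutobovi].
/nengisuswamo/: /o/ is a mid vowel in word-final position, so it raises to [u]. → [nengisuswamu].
/ugwizeamee/: /e/ is a mid vowel in word-final position, so it raises to [i]. → [ugwizeamei].
/ugnepopoefrovo/: /o/ is a mid vowel in word-final position, so it raises to [u]. → [ugnepopoefrovu].

xjojagrotutobovi, nengisuswamu, ugwizeamei, ugnepopoefrovu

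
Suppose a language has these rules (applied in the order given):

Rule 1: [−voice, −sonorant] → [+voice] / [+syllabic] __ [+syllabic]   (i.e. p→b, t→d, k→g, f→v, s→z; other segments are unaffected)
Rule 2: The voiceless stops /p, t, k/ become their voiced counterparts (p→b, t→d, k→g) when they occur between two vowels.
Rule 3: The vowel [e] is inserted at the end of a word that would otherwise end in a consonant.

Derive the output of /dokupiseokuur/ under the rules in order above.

dogubizeoguure

Rule 1 (intervocalic voicing): /k/ is a voiceless obstruent between vowels /o/ and /u/, so it voices to [g]. /p/ is a voiceless obstruent between vowels /u/ and /i/, so it voices to [b]. /s/ is a voiceless obstruent between vowels /i/ and /e/, so it voices to [z]. /k/ is a voiceless obstruent between vowels /o/ and /u/, so it voices to [g]. /dokupiseokuur/ → dogubizeoguur.
Rule 2 (intervocalic voicing): no segment meets the environment; /dogubizeoguur/ is unchanged.
Rule 3 (final e-epenthesis): the form ends in the consonant /r/, so [e] is inserted word-finally. /dogubizeoguur/ → dogubizeoguure.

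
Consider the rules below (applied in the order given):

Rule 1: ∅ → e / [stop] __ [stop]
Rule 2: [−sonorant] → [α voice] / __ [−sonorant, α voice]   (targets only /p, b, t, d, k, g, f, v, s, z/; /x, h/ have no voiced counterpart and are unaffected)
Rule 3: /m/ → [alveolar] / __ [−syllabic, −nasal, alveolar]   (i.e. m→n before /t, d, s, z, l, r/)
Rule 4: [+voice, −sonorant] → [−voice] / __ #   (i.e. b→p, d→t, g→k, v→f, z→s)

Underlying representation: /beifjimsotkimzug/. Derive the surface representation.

beifjinsotekinzuk

Rule 1 (stop-cluster e-epenthesis): /t/ and /k/ form a stop–stop cluster, so [e] is inserted between them. /beifjimsotkimzug/ → beifjimsotekimzug.
Rule 2 (regressive voicing assimilation): no segment meets the environment; /beifjimsotekimzug/ is unchanged.
Rule 3 (nasal place assimilation): /m/ precedes the alveolar consonant /s/, so it assimilates in place to [n]. /m/ precedes the alveolar consonant /z/, so it assimilates in place to [n]. /beifjimsotekimzug/ → beifjinsotekinzug.
Rule 4 (final devoicing): /g/ is a voiced obstruent in word-final position, so it devoices to [k]. /beifjinsotekinzug/ → beifjinsotekinzuk.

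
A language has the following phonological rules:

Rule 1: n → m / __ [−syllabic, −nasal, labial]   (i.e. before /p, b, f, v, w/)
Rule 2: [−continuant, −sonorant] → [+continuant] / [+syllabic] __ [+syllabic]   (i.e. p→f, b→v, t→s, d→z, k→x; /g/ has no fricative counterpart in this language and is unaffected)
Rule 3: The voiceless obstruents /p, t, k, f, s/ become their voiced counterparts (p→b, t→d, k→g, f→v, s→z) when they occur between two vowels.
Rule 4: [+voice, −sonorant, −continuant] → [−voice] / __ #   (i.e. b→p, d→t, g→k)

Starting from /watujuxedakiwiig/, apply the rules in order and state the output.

wazujuxezaxiwiik

Rule 1 (nasal place assimilation): no segment meets the environment; /watujuxedakiwiig/ is unchanged.
Rule 2 (intervocalic spirantization): /t/ is a stop between vowels /a/ and /u/, so it spirantizes to the fricative [s]. /d/ is a stop between vowels /e/ and /a/, so it spirantizes to the fricative [z]. /k/ is a stop between vowels /a/ and /i/, so it spirantizes to the fricative [x]. /watujuxedakiwiig/ → wasujuxezaxiwiig.
Rule 3 (intervocalic voicing): /s/ is a voiceless obstruent between vowels /a/ and /u/, so it voices to [z]. /wasujuxezaxiwiig/ → wazujuxezaxiwiig.
Rule 4 (final devoicing): /g/ is a voiced stop in word-final position, so it devoices to [k]. /wazujuxezaxiwiig/ → wazujuxezaxiwiik.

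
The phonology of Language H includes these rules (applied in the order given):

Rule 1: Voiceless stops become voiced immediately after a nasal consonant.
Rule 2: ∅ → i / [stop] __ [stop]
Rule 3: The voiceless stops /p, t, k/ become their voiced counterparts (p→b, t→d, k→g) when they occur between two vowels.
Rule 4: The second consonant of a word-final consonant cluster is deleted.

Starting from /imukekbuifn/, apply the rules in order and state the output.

Rule 1 (post-nasal voicing): no segment meets the environment; /imukekbuifn/ is unchanged.
Rule 2 (stop-cluster i-epenthesis): /k/ and /b/ form a stop–stop cluster, so [i] is inserted between them. /imukekbuifn/ → imukekibuifn.
Rule 3 (intervocalic voicing): /k/ is a voiceless stop between vowels /u/ and /e/, so it voices to [g]. /k/ is a voiceless stop between vowels /e/ and /i/, so it voices to [g]. /imukekibuifn/ → imugegibuifn.
Rule 4 (final cluster simplification): /n/ is the second consonant of a word-final cluster /fn/, so it deletes. /imugegibuifn/ → imugegibuif.

imugegibuif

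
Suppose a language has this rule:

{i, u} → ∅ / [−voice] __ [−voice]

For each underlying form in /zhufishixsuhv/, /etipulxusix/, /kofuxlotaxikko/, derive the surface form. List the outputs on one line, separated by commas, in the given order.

/zhufishixsuhv/: /u/ is a high vowel flanked by voiceless consonants /h/ and /f/, so it deletes. /i/ is a high vowel flanked by voiceless consonants /f/ and /s/, so it deletes. /i/ is a high vowel flanked by voiceless consonants /h/ and /x/, so it deletes. /u/ is a high vowel flanked by voiceless consonants /s/ and /h/, so it deletes. → [zhfshxshv].
/etipulxusix/: /i/ is a high vowel flanked by voiceless consonants /t/ and /p/, so it deletes. /u/ is a high vowel flanked by voiceless consonants /x/ and /s/, so it deletes. /i/ is a high vowel flanked by voiceless consonants /s/ and /x/, so it deletes. → [etpulxsx].
/kofuxlotaxikko/: /u/ is a high vowel flanked by voiceless consonants /f/ and /x/, so it deletes. /i/ is a high vowel flanked by voiceless consonants /x/ and /k/, so it deletes. → [kofxlotaxkko].

zhfshxshv, etpulxsx, kofxlotaxkko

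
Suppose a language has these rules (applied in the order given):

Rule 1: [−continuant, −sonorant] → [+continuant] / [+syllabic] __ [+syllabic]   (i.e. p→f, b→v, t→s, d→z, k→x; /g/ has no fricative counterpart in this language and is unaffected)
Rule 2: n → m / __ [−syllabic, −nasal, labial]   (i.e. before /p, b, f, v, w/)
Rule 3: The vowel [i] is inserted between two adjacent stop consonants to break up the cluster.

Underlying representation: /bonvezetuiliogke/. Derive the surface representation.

Rule 1 (intervocalic spirantization): /t/ is a stop between vowels /e/ and /u/, so it spirantizes to the fricative [s]. /bonvezetuiliogke/ → bonvezesuiliogke.
Rule 2 (nasal place assimilation): /n/ precedes the labial consonant /v/, so it assimilates in place to [m]. /bonvezesuiliogke/ → bomvezesuiliogke.
Rule 3 (stop-cluster i-epenthesis): /g/ and /k/ form a stop–stop cluster, so [i] is inserted between them. /bomvezesuiliogke/ → bomvezesuiliogike.

bomvezesuiliogike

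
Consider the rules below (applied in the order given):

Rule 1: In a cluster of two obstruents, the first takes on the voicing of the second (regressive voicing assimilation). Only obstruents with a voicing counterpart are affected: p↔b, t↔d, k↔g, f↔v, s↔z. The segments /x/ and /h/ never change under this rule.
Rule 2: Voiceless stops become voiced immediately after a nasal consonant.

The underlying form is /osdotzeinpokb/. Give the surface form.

Rule 1 (regressive voicing assimilation): /s/ precedes the voiced obstruent /d/, so it voices to [z] by assimilation. /t/ precedes the voiced obstruent /z/, so it voices to [d] by assimilation. /k/ precedes the voiced obstruent /b/, so it voices to [g] by assimilation. /osdotzeinpokb/ → ozdodzeinpogb.
Rule 2 (post-nasal voicing): /p/ is a voiceless stop immediately after the nasal /n/, so it voices to [b]. /ozdodzeinpogb/ → ozdodzeinbogb.

ozdodzeinbogb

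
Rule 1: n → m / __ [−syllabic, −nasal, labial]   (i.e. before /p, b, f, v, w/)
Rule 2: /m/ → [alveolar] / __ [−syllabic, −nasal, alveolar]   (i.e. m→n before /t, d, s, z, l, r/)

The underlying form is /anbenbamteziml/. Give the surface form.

ambembantezinl

Rule 1 (nasal place assimilation): /n/ precedes the labial consonant /b/, so it assimilates in place to [m]. /n/ precedes the labial consonant /b/, so it assimilates in place to [m]. /anbenbamteziml/ → ambembamteziml.
Rule 2 (nasal place assimilation): /m/ precedes the alveolar consonant /t/, so it assimilates in place to [n]. /m/ precedes the alveolar consonant /l/, so it assimilates in place to [n]. /ambembamteziml/ → ambembantezinl.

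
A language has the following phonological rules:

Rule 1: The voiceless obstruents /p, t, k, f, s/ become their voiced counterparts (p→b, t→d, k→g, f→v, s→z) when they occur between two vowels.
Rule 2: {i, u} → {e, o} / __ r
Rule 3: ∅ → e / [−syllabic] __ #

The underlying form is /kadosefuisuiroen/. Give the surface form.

kadozevuizueroene

Rule 1 (intervocalic voicing): /s/ is a voiceless obstruent between vowels /o/ and /e/, so it voices to [z]. /f/ is a voiceless obstruent between vowels /e/ and /u/, so it voices to [v]. /s/ is a voiceless obstruent between vowels /i/ and /u/, so it voices to [z]. /kadosefuisuiroen/ → kadozevuizuiroen.
Rule 2 (pre-rhotic lowering): /i/ is a high vowel immediately before /r/, so it lowers to [e]. /kadozevuizuiroen/ → kadozevuizueroen.
Rule 3 (final e-epenthesis): the form ends in the consonant /n/, so [e] is inserted word-finally. /kadozevuizueroen/ → kadozevuizueroene.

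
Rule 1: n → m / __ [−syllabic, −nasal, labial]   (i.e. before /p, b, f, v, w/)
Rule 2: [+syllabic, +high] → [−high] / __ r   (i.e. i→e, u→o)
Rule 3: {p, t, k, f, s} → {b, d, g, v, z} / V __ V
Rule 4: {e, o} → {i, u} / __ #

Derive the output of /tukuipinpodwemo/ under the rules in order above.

Rule 1 (nasal place assimilation): /n/ precedes the labial consonant /p/, so it assimilates in place to [m]. /tukuipinpodwemo/ → tukuipimpodwemo.
Rule 2 (pre-rhotic lowering): no segment meets the environment; /tukuipimpodwemo/ is unchanged.
Rule 3 (intervocalic voicing): /k/ is a voiceless obstruent between vowels /u/ and /u/, so it voices to [g]. /p/ is a voiceless obstruent between vowels /i/ and /i/, so it voices to [b]. /tukuipimpodwemo/ → tuguibimpodwemo.
Rule 4 (final vowel raising): /o/ is a mid vowel in word-final position, so it raises to [u]. /tuguibimpodwemo/ → tuguibimpodwemu.

tuguibimpodwemu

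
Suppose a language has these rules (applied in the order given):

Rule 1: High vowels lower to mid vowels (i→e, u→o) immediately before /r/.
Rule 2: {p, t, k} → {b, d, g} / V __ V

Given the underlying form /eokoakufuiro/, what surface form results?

Rule 1 (pre-rhotic lowering): /i/ is a high vowel immediately before /r/, so it lowers to [e]. /eokoakufuiro/ → eokoakufuero.
Rule 2 (intervocalic voicing): /k/ is a voiceless stop between vowels /o/ and /o/, so it voices to [g]. /k/ is a voiceless stop between vowels /a/ and /u/, so it voices to [g]. /eokoakufuero/ → eogoagufuero.

eogoagufuero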